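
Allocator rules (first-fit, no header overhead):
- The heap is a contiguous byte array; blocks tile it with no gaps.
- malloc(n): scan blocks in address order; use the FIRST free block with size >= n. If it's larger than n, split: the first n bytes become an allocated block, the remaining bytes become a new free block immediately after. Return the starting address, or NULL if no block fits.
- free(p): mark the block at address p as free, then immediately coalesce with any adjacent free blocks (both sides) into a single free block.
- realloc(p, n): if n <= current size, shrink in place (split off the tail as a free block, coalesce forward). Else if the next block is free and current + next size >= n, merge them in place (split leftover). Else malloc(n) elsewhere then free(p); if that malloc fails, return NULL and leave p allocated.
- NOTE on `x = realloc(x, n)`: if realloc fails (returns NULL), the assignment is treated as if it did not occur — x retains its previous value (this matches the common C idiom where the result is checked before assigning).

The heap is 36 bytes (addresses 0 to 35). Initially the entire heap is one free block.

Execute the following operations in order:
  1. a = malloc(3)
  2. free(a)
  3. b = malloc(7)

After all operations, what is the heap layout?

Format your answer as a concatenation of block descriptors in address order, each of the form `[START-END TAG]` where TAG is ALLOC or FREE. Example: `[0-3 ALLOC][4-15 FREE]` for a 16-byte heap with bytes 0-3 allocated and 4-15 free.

Answer: [0-6 ALLOC][7-35 FREE]

Derivation:
Op 1: a = malloc(3) -> a = 0; heap: [0-2 ALLOC][3-35 FREE]
Op 2: free(a) -> (freed a); heap: [0-35 FREE]
Op 3: b = malloc(7) -> b = 0; heap: [0-6 ALLOC][7-35 FREE]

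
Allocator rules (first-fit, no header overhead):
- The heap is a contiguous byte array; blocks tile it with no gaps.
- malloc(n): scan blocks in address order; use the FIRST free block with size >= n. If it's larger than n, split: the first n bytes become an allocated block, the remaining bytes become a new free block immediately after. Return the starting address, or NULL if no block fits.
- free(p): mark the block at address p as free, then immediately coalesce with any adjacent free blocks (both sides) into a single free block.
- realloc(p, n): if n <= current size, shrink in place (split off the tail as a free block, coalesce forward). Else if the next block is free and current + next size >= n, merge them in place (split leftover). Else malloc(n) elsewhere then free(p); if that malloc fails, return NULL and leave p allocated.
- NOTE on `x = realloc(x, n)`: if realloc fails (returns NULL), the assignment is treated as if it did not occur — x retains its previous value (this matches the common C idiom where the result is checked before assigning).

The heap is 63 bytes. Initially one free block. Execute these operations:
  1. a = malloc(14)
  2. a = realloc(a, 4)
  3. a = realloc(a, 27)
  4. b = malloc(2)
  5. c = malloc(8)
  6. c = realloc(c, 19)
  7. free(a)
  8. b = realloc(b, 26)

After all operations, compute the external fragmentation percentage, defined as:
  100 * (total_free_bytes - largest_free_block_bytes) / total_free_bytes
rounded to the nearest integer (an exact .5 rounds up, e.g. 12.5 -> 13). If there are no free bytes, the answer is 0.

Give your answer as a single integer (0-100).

Answer: 17

Derivation:
Op 1: a = malloc(14) -> a = 0; heap: [0-13 ALLOC][14-62 FREE]
Op 2: a = realloc(a, 4) -> a = 0; heap: [0-3 ALLOC][4-62 FREE]
Op 3: a = realloc(a, 27) -> a = 0; heap: [0-26 ALLOC][27-62 FREE]
Op 4: b = malloc(2) -> b = 27; heap: [0-26 ALLOC][27-28 ALLOC][29-62 FREE]
Op 5: c = malloc(8) -> c = 29; heap: [0-26 ALLOC][27-28 ALLOC][29-36 ALLOC][37-62 FREE]
Op 6: c = realloc(c, 19) -> c = 29; heap: [0-26 ALLOC][27-28 ALLOC][29-47 ALLOC][48-62 FREE]
Op 7: free(a) -> (freed a); heap: [0-26 FREE][27-28 ALLOC][29-47 ALLOC][48-62 FREE]
Op 8: b = realloc(b, 26) -> b = 0; heap: [0-25 ALLOC][26-28 FREE][29-47 ALLOC][48-62 FREE]
Free blocks: [3 15] total_free=18 largest=15 -> 100*(18-15)/18 = 300/18 ≈ 16.667 -> rounds to 17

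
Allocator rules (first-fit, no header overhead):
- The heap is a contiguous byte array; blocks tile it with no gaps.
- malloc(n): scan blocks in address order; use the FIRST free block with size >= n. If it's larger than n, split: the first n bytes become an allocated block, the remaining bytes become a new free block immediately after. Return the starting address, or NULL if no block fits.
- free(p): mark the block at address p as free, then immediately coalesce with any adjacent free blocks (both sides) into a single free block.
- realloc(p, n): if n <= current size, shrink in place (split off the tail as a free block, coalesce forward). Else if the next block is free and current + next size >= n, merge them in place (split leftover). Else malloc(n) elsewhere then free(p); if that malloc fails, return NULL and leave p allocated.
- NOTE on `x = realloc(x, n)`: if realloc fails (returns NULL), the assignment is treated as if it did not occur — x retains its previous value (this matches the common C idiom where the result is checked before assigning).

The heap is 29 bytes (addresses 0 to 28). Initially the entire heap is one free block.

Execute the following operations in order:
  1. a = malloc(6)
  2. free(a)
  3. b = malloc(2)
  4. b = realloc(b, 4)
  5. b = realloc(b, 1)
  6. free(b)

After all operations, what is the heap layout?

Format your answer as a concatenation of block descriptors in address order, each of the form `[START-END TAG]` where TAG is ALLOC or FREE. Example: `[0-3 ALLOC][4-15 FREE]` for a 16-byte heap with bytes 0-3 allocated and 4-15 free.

Answer: [0-28 FREE]

Derivation:
Op 1: a = malloc(6) -> a = 0; heap: [0-5 ALLOC][6-28 FREE]
Op 2: free(a) -> (freed a); heap: [0-28 FREE]
Op 3: b = malloc(2) -> b = 0; heap: [0-1 ALLOC][2-28 FREE]
Op 4: b = realloc(b, 4) -> b = 0; heap: [0-3 ALLOC][4-28 FREE]
Op 5: b = realloc(b, 1) -> b = 0; heap: [0-0 ALLOC][1-28 FREE]
Op 6: free(b) -> (freed b); heap: [0-28 FREE]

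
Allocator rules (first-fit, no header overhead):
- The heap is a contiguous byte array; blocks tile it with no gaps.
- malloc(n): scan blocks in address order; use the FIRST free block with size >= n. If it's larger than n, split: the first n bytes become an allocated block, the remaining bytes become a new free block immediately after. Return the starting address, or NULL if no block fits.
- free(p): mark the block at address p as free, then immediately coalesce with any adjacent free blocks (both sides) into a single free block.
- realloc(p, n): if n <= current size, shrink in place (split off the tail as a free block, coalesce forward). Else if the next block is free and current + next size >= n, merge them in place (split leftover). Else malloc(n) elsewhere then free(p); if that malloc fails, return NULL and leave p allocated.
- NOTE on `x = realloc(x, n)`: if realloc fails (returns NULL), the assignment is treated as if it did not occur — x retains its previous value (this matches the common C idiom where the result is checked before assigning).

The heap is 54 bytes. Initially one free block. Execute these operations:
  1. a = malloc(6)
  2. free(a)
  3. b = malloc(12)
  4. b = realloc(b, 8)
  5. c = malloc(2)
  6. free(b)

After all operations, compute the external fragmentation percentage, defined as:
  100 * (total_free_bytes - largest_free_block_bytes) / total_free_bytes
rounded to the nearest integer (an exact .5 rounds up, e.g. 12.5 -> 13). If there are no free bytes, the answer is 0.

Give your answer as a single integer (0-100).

Op 1: a = malloc(6) -> a = 0; heap: [0-5 ALLOC][6-53 FREE]
Op 2: free(a) -> (freed a); heap: [0-53 FREE]
Op 3: b = malloc(12) -> b = 0; heap: [0-11 ALLOC][12-53 FREE]
Op 4: b = realloc(b, 8) -> b = 0; heap: [0-7 ALLOC][8-53 FREE]
Op 5: c = malloc(2) -> c = 8; heap: [0-7 ALLOC][8-9 ALLOC][10-53 FREE]
Op 6: free(b) -> (freed b); heap: [0-7 FREE][8-9 ALLOC][10-53 FREE]
Free blocks: [8 44] total_free=52 largest=44 -> 100*(52-44)/52 = 800/52 ≈ 15.385 -> rounds to 15

Answer: 15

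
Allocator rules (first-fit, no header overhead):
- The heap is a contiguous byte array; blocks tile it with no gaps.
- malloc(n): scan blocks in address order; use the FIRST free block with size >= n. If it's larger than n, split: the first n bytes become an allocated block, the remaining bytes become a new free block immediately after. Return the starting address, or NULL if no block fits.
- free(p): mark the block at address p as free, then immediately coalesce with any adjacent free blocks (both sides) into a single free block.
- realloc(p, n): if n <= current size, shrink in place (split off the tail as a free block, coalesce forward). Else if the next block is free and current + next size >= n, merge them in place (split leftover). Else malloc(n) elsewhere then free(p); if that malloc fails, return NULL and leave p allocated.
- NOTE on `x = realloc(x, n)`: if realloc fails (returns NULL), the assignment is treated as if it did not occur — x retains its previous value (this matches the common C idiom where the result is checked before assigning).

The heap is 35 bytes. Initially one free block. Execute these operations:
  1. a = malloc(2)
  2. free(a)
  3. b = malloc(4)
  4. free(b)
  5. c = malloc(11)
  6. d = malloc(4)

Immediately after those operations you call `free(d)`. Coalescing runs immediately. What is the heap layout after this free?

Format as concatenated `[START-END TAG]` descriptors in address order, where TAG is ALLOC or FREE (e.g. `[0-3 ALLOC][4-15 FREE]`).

Answer: [0-10 ALLOC][11-34 FREE]

Derivation:
Op 1: a = malloc(2) -> a = 0; heap: [0-1 ALLOC][2-34 FREE]
Op 2: free(a) -> (freed a); heap: [0-34 FREE]
Op 3: b = malloc(4) -> b = 0; heap: [0-3 ALLOC][4-34 FREE]
Op 4: free(b) -> (freed b); heap: [0-34 FREE]
Op 5: c = malloc(11) -> c = 0; heap: [0-10 ALLOC][11-34 FREE]
Op 6: d = malloc(4) -> d = 11; heap: [0-10 ALLOC][11-14 ALLOC][15-34 FREE]
free(d): d = 11 -> block [11-14 ALLOC]; mark free, coalesce with adjacent free neighbors -> [0-10 ALLOC][11-34 FREE]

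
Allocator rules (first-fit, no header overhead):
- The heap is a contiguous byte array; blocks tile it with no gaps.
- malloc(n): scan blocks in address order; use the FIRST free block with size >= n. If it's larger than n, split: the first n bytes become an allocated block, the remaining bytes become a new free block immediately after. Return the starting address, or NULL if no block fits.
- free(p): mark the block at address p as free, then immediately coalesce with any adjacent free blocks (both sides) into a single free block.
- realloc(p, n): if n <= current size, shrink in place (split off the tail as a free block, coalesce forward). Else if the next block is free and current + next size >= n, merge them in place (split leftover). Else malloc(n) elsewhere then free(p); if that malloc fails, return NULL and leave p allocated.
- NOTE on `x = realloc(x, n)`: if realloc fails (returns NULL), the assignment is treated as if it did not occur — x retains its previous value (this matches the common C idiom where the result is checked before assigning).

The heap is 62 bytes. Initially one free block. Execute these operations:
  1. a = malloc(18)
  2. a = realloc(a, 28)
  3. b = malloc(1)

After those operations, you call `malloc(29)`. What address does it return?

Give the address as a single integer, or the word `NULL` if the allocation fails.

Op 1: a = malloc(18) -> a = 0; heap: [0-17 ALLOC][18-61 FREE]
Op 2: a = realloc(a, 28) -> a = 0; heap: [0-27 ALLOC][28-61 FREE]
Op 3: b = malloc(1) -> b = 28; heap: [0-27 ALLOC][28-28 ALLOC][29-61 FREE]
malloc(29): first-fit scan over [0-27 ALLOC][28-28 ALLOC][29-61 FREE] -> 29

Answer: 29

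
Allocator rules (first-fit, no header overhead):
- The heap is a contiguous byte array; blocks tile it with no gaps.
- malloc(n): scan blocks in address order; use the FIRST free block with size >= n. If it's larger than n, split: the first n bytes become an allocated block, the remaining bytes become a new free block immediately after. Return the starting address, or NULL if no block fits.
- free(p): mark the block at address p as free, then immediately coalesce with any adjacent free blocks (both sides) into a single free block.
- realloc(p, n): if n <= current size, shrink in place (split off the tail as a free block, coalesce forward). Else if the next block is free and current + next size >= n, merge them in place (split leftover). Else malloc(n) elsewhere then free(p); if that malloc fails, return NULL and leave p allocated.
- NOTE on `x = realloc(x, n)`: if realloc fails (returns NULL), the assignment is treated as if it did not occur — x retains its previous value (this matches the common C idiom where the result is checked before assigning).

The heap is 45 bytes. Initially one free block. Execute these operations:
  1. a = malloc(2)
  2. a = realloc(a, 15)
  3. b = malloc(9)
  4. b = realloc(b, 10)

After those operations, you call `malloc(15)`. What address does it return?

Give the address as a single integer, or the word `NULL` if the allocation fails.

Answer: 25

Derivation:
Op 1: a = malloc(2) -> a = 0; heap: [0-1 ALLOC][2-44 FREE]
Op 2: a = realloc(a, 15) -> a = 0; heap: [0-14 ALLOC][15-44 FREE]
Op 3: b = malloc(9) -> b = 15; heap: [0-14 ALLOC][15-23 ALLOC][24-44 FREE]
Op 4: b = realloc(b, 10) -> b = 15; heap: [0-14 ALLOC][15-24 ALLOC][25-44 FREE]
malloc(15): first-fit scan over [0-14 ALLOC][15-24 ALLOC][25-44 FREE] -> 25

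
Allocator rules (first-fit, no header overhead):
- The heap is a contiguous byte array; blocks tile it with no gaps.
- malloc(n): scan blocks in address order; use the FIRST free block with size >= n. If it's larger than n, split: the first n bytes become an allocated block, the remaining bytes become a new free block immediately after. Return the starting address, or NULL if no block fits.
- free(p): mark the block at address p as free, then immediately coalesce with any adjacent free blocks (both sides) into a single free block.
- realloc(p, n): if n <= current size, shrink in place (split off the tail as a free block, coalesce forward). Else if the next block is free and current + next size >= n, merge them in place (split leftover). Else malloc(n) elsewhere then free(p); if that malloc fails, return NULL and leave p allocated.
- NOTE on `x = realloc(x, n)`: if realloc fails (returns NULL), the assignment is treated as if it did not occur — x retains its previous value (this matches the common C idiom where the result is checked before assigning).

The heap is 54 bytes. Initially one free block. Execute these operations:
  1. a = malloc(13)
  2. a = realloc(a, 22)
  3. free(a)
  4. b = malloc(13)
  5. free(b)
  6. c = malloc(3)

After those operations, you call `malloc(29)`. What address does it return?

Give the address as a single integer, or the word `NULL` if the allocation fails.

Answer: 3

Derivation:
Op 1: a = malloc(13) -> a = 0; heap: [0-12 ALLOC][13-53 FREE]
Op 2: a = realloc(a, 22) -> a = 0; heap: [0-21 ALLOC][22-53 FREE]
Op 3: free(a) -> (freed a); heap: [0-53 FREE]
Op 4: b = malloc(13) -> b = 0; heap: [0-12 ALLOC][13-53 FREE]
Op 5: free(b) -> (freed b); heap: [0-53 FREE]
Op 6: c = malloc(3) -> c = 0; heap: [0-2 ALLOC][3-53 FREE]
malloc(29): first-fit scan over [0-2 ALLOC][3-53 FREE] -> 3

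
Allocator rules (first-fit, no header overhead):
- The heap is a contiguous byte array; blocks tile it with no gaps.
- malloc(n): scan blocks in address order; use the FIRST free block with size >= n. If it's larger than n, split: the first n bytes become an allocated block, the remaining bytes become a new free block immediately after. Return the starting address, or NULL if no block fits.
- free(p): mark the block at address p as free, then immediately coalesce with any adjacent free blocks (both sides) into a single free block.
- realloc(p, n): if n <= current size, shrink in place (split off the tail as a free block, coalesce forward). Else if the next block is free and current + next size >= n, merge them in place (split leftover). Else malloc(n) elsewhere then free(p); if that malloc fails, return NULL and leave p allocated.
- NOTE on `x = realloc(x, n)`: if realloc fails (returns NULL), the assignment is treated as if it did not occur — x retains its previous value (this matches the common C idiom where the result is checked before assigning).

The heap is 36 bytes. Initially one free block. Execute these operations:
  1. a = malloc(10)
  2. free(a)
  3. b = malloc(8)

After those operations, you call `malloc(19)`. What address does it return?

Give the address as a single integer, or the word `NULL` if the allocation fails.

Op 1: a = malloc(10) -> a = 0; heap: [0-9 ALLOC][10-35 FREE]
Op 2: free(a) -> (freed a); heap: [0-35 FREE]
Op 3: b = malloc(8) -> b = 0; heap: [0-7 ALLOC][8-35 FREE]
malloc(19): first-fit scan over [0-7 ALLOC][8-35 FREE] -> 8

Answer: 8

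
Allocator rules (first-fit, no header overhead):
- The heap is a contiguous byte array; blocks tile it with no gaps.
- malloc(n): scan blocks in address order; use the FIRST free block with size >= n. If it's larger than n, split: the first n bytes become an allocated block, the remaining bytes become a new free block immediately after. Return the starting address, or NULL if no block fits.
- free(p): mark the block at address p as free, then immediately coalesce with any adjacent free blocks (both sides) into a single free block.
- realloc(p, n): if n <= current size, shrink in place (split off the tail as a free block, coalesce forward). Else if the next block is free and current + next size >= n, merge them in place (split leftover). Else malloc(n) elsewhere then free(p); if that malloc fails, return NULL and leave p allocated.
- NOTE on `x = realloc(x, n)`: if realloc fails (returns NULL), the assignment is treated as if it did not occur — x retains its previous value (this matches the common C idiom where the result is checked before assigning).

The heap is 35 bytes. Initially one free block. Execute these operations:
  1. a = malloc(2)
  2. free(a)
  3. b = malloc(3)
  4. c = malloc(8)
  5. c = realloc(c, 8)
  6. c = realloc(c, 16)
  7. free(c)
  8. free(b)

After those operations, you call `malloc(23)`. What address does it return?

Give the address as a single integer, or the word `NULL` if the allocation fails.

Op 1: a = malloc(2) -> a = 0; heap: [0-1 ALLOC][2-34 FREE]
Op 2: free(a) -> (freed a); heap: [0-34 FREE]
Op 3: b = malloc(3) -> b = 0; heap: [0-2 ALLOC][3-34 FREE]
Op 4: c = malloc(8) -> c = 3; heap: [0-2 ALLOC][3-10 ALLOC][11-34 FREE]
Op 5: c = realloc(c, 8) -> c = 3; heap: [0-2 ALLOC][3-10 ALLOC][11-34 FREE]
Op 6: c = realloc(c, 16) -> c = 3; heap: [0-2 ALLOC][3-18 ALLOC][19-34 FREE]
Op 7: free(c) -> (freed c); heap: [0-2 ALLOC][3-34 FREE]
Op 8: free(b) -> (freed b); heap: [0-34 FREE]
malloc(23): first-fit scan over [0-34 FREE] -> 0

Answer: 0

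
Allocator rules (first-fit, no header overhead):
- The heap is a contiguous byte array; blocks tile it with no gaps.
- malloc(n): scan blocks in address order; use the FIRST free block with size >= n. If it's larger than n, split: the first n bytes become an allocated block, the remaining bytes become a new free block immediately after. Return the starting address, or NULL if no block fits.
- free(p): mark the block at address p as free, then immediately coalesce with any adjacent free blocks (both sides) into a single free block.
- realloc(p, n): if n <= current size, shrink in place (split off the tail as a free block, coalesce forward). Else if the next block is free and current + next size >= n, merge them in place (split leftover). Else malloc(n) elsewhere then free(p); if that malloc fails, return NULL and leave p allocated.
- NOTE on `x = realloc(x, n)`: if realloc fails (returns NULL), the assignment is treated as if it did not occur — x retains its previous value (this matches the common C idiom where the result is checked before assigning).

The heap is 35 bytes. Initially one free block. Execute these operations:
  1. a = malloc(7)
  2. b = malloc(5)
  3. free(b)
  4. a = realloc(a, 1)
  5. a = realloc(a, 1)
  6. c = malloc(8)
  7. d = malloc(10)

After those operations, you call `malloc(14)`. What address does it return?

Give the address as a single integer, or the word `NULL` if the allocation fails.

Op 1: a = malloc(7) -> a = 0; heap: [0-6 ALLOC][7-34 FREE]
Op 2: b = malloc(5) -> b = 7; heap: [0-6 ALLOC][7-11 ALLOC][12-34 FREE]
Op 3: free(b) -> (freed b); heap: [0-6 ALLOC][7-34 FREE]
Op 4: a = realloc(a, 1) -> a = 0; heap: [0-0 ALLOC][1-34 FREE]
Op 5: a = realloc(a, 1) -> a = 0; heap: [0-0 ALLOC][1-34 FREE]
Op 6: c = malloc(8) -> c = 1; heap: [0-0 ALLOC][1-8 ALLOC][9-34 FREE]
Op 7: d = malloc(10) -> d = 9; heap: [0-0 ALLOC][1-8 ALLOC][9-18 ALLOC][19-34 FREE]
malloc(14): first-fit scan over [0-0 ALLOC][1-8 ALLOC][9-18 ALLOC][19-34 FREE] -> 19

Answer: 19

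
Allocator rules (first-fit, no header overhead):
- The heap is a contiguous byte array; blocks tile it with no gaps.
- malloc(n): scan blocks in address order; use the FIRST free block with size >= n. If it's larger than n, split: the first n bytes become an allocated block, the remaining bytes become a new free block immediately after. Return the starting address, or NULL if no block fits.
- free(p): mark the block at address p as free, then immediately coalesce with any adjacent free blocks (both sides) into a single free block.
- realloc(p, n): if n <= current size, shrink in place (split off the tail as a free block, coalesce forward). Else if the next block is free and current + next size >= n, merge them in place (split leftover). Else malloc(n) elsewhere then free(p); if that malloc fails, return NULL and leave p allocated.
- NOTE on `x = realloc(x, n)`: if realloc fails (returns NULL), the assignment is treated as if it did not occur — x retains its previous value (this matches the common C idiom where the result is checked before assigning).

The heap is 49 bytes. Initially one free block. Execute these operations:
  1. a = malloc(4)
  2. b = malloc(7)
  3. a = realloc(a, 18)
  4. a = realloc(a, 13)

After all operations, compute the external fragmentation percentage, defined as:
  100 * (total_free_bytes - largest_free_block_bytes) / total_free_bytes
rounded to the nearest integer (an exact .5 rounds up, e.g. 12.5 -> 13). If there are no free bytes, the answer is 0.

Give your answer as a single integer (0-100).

Op 1: a = malloc(4) -> a = 0; heap: [0-3 ALLOC][4-48 FREE]
Op 2: b = malloc(7) -> b = 4; heap: [0-3 ALLOC][4-10 ALLOC][11-48 FREE]
Op 3: a = realloc(a, 18) -> a = 11; heap: [0-3 FREE][4-10 ALLOC][11-28 ALLOC][29-48 FREE]
Op 4: a = realloc(a, 13) -> a = 11; heap: [0-3 FREE][4-10 ALLOC][11-23 ALLOC][24-48 FREE]
Free blocks: [4 25] total_free=29 largest=25 -> 100*(29-25)/29 = 400/29 ≈ 13.793 -> rounds to 14

Answer: 14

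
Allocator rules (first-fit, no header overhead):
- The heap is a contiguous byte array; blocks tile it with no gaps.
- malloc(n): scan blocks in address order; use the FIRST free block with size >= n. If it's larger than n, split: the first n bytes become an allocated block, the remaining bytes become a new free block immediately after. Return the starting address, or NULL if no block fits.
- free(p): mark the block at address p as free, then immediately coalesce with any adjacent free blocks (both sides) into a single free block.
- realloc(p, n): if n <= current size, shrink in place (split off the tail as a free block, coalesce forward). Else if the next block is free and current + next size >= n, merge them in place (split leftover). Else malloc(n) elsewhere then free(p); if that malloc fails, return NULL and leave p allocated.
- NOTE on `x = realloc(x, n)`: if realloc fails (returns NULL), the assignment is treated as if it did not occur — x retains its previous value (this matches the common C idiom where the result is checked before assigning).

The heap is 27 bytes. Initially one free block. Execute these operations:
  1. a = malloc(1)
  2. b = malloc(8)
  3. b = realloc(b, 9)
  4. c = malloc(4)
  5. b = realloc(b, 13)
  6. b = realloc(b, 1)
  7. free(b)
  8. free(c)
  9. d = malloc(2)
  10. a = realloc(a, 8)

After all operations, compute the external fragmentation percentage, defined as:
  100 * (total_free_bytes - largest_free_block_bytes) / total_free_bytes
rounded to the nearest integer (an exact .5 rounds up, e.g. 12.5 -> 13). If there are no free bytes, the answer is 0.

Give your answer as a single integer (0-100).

Answer: 6

Derivation:
Op 1: a = malloc(1) -> a = 0; heap: [0-0 ALLOC][1-26 FREE]
Op 2: b = malloc(8) -> b = 1; heap: [0-0 ALLOC][1-8 ALLOC][9-26 FREE]
Op 3: b = realloc(b, 9) -> b = 1; heap: [0-0 ALLOC][1-9 ALLOC][10-26 FREE]
Op 4: c = malloc(4) -> c = 10; heap: [0-0 ALLOC][1-9 ALLOC][10-13 ALLOC][14-26 FREE]
Op 5: b = realloc(b, 13) -> b = 14; heap: [0-0 ALLOC][1-9 FREE][10-13 ALLOC][14-26 ALLOC]
Op 6: b = realloc(b, 1) -> b = 14; heap: [0-0 ALLOC][1-9 FREE][10-13 ALLOC][14-14 ALLOC][15-26 FREE]
Op 7: free(b) -> (freed b); heap: [0-0 ALLOC][1-9 FREE][10-13 ALLOC][14-26 FREE]
Op 8: free(c) -> (freed c); heap: [0-0 ALLOC][1-26 FREE]
Op 9: d = malloc(2) -> d = 1; heap: [0-0 ALLOC][1-2 ALLOC][3-26 FREE]
Op 10: a = realloc(a, 8) -> a = 3; heap: [0-0 FREE][1-2 ALLOC][3-10 ALLOC][11-26 FREE]
Free blocks: [1 16] total_free=17 largest=16 -> 100*(17-16)/17 = 100/17 ≈ 5.882 -> rounds to 6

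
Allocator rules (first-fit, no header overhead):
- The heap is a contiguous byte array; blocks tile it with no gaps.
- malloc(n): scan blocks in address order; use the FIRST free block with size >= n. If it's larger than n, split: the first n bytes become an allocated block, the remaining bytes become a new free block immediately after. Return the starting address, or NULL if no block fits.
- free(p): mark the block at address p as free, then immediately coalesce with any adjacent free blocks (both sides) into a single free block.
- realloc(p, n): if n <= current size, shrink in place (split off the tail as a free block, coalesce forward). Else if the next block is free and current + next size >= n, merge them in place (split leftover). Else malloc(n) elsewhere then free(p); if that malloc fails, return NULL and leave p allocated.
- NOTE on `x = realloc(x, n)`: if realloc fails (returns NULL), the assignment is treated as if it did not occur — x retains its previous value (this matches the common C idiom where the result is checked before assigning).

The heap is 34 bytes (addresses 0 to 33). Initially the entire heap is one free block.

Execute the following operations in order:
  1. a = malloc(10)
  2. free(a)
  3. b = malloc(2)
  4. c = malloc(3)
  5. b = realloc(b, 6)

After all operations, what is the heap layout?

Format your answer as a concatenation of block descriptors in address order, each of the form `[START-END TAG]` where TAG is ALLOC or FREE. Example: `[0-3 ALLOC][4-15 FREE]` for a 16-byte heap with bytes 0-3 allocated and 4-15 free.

Answer: [0-1 FREE][2-4 ALLOC][5-10 ALLOC][11-33 FREE]

Derivation:
Op 1: a = malloc(10) -> a = 0; heap: [0-9 ALLOC][10-33 FREE]
Op 2: free(a) -> (freed a); heap: [0-33 FREE]
Op 3: b = malloc(2) -> b = 0; heap: [0-1 ALLOC][2-33 FREE]
Op 4: c = malloc(3) -> c = 2; heap: [0-1 ALLOC][2-4 ALLOC][5-33 FREE]
Op 5: b = realloc(b, 6) -> b = 5; heap: [0-1 FREE][2-4 ALLOC][5-10 ALLOC][11-33 FREE]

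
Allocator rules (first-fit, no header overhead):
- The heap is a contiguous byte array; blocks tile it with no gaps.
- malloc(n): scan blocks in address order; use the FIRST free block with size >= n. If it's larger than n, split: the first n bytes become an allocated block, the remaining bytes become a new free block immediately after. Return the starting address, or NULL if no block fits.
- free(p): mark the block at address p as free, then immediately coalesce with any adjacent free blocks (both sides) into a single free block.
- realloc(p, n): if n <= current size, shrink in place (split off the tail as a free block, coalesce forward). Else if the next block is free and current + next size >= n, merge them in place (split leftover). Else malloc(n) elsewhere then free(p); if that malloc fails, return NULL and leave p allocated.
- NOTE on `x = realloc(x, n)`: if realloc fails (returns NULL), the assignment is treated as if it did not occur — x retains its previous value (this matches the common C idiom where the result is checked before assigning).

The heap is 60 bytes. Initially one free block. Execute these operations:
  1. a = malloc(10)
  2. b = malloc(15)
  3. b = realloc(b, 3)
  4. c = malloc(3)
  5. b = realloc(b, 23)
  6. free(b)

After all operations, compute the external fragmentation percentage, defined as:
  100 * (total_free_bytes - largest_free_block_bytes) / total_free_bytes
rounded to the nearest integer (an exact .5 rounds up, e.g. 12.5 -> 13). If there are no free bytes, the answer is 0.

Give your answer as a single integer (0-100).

Op 1: a = malloc(10) -> a = 0; heap: [0-9 ALLOC][10-59 FREE]
Op 2: b = malloc(15) -> b = 10; heap: [0-9 ALLOC][10-24 ALLOC][25-59 FREE]
Op 3: b = realloc(b, 3) -> b = 10; heap: [0-9 ALLOC][10-12 ALLOC][13-59 FREE]
Op 4: c = malloc(3) -> c = 13; heap: [0-9 ALLOC][10-12 ALLOC][13-15 ALLOC][16-59 FREE]
Op 5: b = realloc(b, 23) -> b = 16; heap: [0-9 ALLOC][10-12 FREE][13-15 ALLOC][16-38 ALLOC][39-59 FREE]
Op 6: free(b) -> (freed b); heap: [0-9 ALLOC][10-12 FREE][13-15 ALLOC][16-59 FREE]
Free blocks: [3 44] total_free=47 largest=44 -> 100*(47-44)/47 = 300/47 ≈ 6.383 -> rounds to 6

Answer: 6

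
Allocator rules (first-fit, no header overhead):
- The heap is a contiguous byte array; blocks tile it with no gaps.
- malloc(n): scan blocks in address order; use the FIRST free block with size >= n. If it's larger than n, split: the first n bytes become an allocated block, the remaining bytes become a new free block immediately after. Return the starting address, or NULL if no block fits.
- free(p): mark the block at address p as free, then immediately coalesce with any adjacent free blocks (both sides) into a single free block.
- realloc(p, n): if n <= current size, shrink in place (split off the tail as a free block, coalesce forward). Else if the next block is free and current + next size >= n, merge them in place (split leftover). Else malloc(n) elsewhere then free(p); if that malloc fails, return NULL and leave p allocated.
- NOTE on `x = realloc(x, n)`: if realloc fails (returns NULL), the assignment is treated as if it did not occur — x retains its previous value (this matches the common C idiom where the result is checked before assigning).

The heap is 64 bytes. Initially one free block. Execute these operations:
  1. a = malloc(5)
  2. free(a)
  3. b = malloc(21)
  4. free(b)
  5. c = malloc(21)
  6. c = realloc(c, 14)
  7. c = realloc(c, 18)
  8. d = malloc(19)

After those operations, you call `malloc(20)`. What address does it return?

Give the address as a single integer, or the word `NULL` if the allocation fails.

Op 1: a = malloc(5) -> a = 0; heap: [0-4 ALLOC][5-63 FREE]
Op 2: free(a) -> (freed a); heap: [0-63 FREE]
Op 3: b = malloc(21) -> b = 0; heap: [0-20 ALLOC][21-63 FREE]
Op 4: free(b) -> (freed b); heap: [0-63 FREE]
Op 5: c = malloc(21) -> c = 0; heap: [0-20 ALLOC][21-63 FREE]
Op 6: c = realloc(c, 14) -> c = 0; heap: [0-13 ALLOC][14-63 FREE]
Op 7: c = realloc(c, 18) -> c = 0; heap: [0-17 ALLOC][18-63 FREE]
Op 8: d = malloc(19) -> d = 18; heap: [0-17 ALLOC][18-36 ALLOC][37-63 FREE]
malloc(20): first-fit scan over [0-17 ALLOC][18-36 ALLOC][37-63 FREE] -> 37

Answer: 37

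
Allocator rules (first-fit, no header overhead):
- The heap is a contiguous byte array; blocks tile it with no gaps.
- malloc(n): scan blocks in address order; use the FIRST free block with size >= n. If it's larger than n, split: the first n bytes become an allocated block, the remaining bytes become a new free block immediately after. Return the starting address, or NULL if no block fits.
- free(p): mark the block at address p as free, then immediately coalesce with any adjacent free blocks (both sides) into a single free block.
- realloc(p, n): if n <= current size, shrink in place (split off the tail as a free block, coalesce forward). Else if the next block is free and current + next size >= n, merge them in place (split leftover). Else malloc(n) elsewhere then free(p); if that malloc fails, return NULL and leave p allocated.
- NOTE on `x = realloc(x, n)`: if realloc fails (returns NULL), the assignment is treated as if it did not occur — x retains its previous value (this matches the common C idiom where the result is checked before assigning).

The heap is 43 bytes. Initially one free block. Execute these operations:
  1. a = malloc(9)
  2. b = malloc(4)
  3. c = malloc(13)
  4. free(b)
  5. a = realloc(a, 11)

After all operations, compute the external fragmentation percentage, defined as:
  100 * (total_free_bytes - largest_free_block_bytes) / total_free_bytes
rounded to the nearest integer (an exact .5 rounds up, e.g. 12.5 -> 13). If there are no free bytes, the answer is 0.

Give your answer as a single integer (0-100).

Answer: 11

Derivation:
Op 1: a = malloc(9) -> a = 0; heap: [0-8 ALLOC][9-42 FREE]
Op 2: b = malloc(4) -> b = 9; heap: [0-8 ALLOC][9-12 ALLOC][13-42 FREE]
Op 3: c = malloc(13) -> c = 13; heap: [0-8 ALLOC][9-12 ALLOC][13-25 ALLOC][26-42 FREE]
Op 4: free(b) -> (freed b); heap: [0-8 ALLOC][9-12 FREE][13-25 ALLOC][26-42 FREE]
Op 5: a = realloc(a, 11) -> a = 0; heap: [0-10 ALLOC][11-12 FREE][13-25 ALLOC][26-42 FREE]
Free blocks: [2 17] total_free=19 largest=17 -> 100*(19-17)/19 = 200/19 ≈ 10.526 -> rounds to 11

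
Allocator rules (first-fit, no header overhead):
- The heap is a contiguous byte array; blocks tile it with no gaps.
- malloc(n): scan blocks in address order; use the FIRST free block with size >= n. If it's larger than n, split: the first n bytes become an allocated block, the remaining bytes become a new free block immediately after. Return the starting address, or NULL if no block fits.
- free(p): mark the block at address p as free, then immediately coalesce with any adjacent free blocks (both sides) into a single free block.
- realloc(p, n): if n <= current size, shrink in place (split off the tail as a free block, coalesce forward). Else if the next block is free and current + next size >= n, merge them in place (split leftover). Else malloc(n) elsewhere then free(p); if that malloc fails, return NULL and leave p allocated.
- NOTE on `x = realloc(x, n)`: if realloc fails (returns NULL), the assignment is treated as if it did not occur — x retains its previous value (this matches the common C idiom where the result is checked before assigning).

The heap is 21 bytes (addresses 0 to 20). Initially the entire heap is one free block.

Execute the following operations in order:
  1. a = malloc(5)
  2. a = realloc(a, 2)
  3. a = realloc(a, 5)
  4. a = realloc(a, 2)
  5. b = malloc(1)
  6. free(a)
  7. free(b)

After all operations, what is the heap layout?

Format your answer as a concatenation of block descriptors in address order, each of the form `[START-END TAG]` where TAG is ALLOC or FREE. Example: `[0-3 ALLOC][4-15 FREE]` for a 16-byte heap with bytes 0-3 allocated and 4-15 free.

Answer: [0-20 FREE]

Derivation:
Op 1: a = malloc(5) -> a = 0; heap: [0-4 ALLOC][5-20 FREE]
Op 2: a = realloc(a, 2) -> a = 0; heap: [0-1 ALLOC][2-20 FREE]
Op 3: a = realloc(a, 5) -> a = 0; heap: [0-4 ALLOC][5-20 FREE]
Op 4: a = realloc(a, 2) -> a = 0; heap: [0-1 ALLOC][2-20 FREE]
Op 5: b = malloc(1) -> b = 2; heap: [0-1 ALLOC][2-2 ALLOC][3-20 FREE]
Op 6: free(a) -> (freed a); heap: [0-1 FREE][2-2 ALLOC][3-20 FREE]
Op 7: free(b) -> (freed b); heap: [0-20 FREE]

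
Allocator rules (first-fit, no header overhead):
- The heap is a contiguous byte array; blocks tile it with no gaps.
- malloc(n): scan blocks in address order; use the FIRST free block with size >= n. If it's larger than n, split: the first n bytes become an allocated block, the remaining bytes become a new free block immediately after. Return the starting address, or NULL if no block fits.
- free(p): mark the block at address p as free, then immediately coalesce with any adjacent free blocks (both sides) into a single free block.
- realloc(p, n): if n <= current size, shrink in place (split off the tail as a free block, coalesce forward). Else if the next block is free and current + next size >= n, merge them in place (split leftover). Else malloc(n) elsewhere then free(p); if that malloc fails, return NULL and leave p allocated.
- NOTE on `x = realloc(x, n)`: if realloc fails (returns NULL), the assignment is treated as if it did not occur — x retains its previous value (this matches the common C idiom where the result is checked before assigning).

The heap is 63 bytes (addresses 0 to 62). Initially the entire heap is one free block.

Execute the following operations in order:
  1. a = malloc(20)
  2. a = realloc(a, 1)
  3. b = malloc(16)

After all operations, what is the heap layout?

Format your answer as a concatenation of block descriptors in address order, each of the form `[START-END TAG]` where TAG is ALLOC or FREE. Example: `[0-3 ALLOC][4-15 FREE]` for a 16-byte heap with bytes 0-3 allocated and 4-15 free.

Op 1: a = malloc(20) -> a = 0; heap: [0-19 ALLOC][20-62 FREE]
Op 2: a = realloc(a, 1) -> a = 0; heap: [0-0 ALLOC][1-62 FREE]
Op 3: b = malloc(16) -> b = 1; heap: [0-0 ALLOC][1-16 ALLOC][17-62 FREE]

Answer: [0-0 ALLOC][1-16 ALLOC][17-62 FREE]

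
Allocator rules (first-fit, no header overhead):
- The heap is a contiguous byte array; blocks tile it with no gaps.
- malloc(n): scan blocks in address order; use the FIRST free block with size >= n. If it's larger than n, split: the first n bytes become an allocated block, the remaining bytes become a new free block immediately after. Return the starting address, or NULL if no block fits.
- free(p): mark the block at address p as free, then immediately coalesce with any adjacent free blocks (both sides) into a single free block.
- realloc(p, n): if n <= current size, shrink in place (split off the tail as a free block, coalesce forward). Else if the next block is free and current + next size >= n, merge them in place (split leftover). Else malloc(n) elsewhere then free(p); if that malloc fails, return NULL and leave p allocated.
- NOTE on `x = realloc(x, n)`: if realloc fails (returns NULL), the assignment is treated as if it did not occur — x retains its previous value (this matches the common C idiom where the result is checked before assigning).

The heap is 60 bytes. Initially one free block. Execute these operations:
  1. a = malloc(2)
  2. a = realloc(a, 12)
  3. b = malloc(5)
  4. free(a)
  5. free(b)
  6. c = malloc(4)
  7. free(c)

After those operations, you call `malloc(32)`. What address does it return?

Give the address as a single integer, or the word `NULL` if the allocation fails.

Answer: 0

Derivation:
Op 1: a = malloc(2) -> a = 0; heap: [0-1 ALLOC][2-59 FREE]
Op 2: a = realloc(a, 12) -> a = 0; heap: [0-11 ALLOC][12-59 FREE]
Op 3: b = malloc(5) -> b = 12; heap: [0-11 ALLOC][12-16 ALLOC][17-59 FREE]
Op 4: free(a) -> (freed a); heap: [0-11 FREE][12-16 ALLOC][17-59 FREE]
Op 5: free(b) -> (freed b); heap: [0-59 FREE]
Op 6: c = malloc(4) -> c = 0; heap: [0-3 ALLOC][4-59 FREE]
Op 7: free(c) -> (freed c); heap: [0-59 FREE]
malloc(32): first-fit scan over [0-59 FREE] -> 0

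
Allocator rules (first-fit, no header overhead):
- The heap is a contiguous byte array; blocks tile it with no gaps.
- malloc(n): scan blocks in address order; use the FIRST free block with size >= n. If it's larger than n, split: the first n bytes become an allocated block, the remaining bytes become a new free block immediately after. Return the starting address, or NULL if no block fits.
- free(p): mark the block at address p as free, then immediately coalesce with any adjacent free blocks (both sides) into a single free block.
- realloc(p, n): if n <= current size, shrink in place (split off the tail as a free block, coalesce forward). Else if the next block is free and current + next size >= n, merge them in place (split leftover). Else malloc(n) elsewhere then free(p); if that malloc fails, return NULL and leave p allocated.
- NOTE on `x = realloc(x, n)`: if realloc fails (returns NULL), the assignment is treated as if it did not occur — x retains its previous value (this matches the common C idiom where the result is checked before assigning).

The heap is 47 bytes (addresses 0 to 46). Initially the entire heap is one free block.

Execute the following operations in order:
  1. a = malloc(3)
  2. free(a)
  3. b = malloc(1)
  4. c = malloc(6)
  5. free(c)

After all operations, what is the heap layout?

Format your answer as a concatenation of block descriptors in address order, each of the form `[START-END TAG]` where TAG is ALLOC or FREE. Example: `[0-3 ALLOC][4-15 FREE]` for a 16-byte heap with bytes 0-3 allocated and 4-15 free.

Answer: [0-0 ALLOC][1-46 FREE]

Derivation:
Op 1: a = malloc(3) -> a = 0; heap: [0-2 ALLOC][3-46 FREE]
Op 2: free(a) -> (freed a); heap: [0-46 FREE]
Op 3: b = malloc(1) -> b = 0; heap: [0-0 ALLOC][1-46 FREE]
Op 4: c = malloc(6) -> c = 1; heap: [0-0 ALLOC][1-6 ALLOC][7-46 FREE]
Op 5: free(c) -> (freed c); heap: [0-0 ALLOC][1-46 FREE]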